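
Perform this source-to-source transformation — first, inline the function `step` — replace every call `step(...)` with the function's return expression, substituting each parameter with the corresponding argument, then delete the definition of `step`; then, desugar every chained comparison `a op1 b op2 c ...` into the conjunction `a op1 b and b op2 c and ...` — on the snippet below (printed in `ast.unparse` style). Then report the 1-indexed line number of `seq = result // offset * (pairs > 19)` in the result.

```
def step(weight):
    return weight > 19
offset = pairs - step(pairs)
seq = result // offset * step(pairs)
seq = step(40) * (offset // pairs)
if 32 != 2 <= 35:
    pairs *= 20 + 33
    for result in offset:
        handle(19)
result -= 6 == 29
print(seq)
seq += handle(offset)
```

Transformed code:
offset = pairs - (pairs > 19)
seq = result // offset * (pairs > 19)
seq = (40 > 19) * (offset // pairs)
if 32 != 2 and 2 <= 35:
    pairs *= 20 + 33
    for result in offset:
        handle(19)
result -= 6 == 29
print(seq)
seq += handle(offset)

2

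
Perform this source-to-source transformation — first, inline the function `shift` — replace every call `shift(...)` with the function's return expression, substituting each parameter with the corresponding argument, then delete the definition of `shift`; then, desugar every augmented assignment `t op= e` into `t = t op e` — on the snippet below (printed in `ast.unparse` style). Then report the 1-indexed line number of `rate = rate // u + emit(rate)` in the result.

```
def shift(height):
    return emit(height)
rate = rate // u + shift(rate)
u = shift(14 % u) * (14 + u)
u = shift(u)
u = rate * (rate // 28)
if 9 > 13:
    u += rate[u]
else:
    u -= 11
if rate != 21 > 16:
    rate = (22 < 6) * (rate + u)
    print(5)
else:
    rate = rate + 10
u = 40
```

1

Transformed code:
rate = rate // u + emit(rate)
u = emit(14 % u) * (14 + u)
u = emit(u)
u = rate * (rate // 28)
if 9 > 13:
    u = u + rate[u]
else:
    u = u - 11
if rate != 21 > 16:
    rate = (22 < 6) * (rate + u)
    print(5)
else:
    rate = rate + 10
u = 40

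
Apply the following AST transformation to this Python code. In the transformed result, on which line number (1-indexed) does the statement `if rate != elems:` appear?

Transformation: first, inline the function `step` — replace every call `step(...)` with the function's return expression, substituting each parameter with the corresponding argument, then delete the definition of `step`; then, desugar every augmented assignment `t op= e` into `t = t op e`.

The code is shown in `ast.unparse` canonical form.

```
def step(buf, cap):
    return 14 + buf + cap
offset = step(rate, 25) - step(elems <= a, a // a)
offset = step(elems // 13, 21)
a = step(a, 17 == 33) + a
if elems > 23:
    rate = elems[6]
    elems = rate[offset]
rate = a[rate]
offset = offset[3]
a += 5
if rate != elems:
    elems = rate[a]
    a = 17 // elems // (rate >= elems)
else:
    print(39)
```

10

Transformed code:
offset = 14 + rate + 25 - (14 + (elems <= a) + a // a)
offset = 14 + elems // 13 + 21
a = 14 + a + (17 == 33) + a
if elems > 23:
    rate = elems[6]
    elems = rate[offset]
rate = a[rate]
offset = offset[3]
a = a + 5
if rate != elems:
    elems = rate[a]
    a = 17 // elems // (rate >= elems)
else:
    print(39)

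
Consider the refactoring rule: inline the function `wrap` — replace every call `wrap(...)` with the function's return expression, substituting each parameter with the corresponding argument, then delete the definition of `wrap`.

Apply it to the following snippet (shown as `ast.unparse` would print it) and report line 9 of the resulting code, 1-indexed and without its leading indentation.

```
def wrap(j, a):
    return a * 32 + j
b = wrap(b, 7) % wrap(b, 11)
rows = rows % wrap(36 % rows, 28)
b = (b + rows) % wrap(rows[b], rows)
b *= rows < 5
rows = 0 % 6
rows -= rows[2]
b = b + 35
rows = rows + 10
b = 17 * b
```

Transformed code:
b = (7 * 32 + b) % (11 * 32 + b)
rows = rows % (28 * 32 + 36 % rows)
b = (b + rows) % (rows * 32 + rows[b])
b *= rows < 5
rows = 0 % 6
rows -= rows[2]
b = b + 35
rows = rows + 10
b = 17 * b

b = 17 * b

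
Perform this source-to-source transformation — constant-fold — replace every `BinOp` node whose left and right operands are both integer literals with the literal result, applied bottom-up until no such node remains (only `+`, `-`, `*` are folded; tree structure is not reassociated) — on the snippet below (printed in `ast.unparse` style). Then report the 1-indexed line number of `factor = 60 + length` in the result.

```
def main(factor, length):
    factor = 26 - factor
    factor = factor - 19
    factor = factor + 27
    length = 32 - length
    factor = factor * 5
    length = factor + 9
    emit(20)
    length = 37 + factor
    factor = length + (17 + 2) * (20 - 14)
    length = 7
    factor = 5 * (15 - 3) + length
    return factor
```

12

Transformed code:
def main(factor, length):
    factor = 26 - factor
    factor = factor - 19
    factor = factor + 27
    length = 32 - length
    factor = factor * 5
    length = factor + 9
    emit(20)
    length = 37 + factor
    factor = length + 114
    length = 7
    factor = 60 + length
    return factor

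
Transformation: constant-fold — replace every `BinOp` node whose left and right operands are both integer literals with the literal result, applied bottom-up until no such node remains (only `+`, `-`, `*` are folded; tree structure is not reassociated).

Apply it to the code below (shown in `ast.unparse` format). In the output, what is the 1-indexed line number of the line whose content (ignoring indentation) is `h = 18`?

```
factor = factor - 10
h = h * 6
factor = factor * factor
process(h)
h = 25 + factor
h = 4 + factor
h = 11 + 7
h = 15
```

7

Transformed code:
factor = factor - 10
h = h * 6
factor = factor * factor
process(h)
h = 25 + factor
h = 4 + factor
h = 18
h = 15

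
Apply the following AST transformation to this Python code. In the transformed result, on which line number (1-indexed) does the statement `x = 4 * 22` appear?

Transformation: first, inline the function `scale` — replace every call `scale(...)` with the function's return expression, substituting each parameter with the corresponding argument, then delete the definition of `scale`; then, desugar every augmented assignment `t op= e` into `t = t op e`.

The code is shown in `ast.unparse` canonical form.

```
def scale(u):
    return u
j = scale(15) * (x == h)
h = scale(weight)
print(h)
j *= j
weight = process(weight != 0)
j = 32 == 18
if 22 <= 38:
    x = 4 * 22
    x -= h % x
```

Transformed code:
j = 15 * (x == h)
h = weight
print(h)
j = j * j
weight = process(weight != 0)
j = 32 == 18
if 22 <= 38:
    x = 4 * 22
    x = x - h % x

8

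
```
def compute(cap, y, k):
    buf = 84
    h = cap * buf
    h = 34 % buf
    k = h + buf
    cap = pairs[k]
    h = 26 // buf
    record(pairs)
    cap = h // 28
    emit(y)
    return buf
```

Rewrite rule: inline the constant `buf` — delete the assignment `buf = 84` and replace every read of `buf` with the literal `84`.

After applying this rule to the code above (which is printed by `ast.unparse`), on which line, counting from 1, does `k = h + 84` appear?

4

Transformed code:
def compute(cap, y, k):
    h = cap * 84
    h = 34 % 84
    k = h + 84
    cap = pairs[k]
    h = 26 // 84
    record(pairs)
    cap = h // 28
    emit(y)
    return 84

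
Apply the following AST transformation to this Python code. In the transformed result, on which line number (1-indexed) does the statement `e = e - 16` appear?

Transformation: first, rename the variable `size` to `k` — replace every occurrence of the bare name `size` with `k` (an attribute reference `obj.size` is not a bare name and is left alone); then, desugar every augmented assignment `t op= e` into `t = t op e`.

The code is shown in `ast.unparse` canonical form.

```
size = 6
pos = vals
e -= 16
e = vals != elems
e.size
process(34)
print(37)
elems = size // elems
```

3

Transformed code:
k = 6
pos = vals
e = e - 16
e = vals != elems
e.size
process(34)
print(37)
elems = k // elems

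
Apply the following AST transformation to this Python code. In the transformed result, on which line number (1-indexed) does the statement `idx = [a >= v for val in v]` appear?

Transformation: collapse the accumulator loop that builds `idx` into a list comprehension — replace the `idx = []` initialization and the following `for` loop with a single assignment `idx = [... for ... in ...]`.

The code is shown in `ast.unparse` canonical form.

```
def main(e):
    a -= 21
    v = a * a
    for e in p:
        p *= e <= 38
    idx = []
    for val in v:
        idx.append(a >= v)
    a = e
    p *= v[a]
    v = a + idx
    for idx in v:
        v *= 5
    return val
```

Transformed code:
def main(e):
    a -= 21
    v = a * a
    for e in p:
        p *= e <= 38
    idx = [a >= v for val in v]
    a = e
    p *= v[a]
    v = a + idx
    for idx in v:
        v *= 5
    return val

6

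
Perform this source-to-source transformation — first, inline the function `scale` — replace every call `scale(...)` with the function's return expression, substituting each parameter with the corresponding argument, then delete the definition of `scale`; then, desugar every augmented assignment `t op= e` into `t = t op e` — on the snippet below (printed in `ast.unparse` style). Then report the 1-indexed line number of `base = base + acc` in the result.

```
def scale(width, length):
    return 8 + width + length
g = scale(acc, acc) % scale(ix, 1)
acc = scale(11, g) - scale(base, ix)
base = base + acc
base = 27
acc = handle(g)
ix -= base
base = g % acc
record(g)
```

3

Transformed code:
g = (8 + acc + acc) % (8 + ix + 1)
acc = 8 + 11 + g - (8 + base + ix)
base = base + acc
base = 27
acc = handle(g)
ix = ix - base
base = g % acc
record(g)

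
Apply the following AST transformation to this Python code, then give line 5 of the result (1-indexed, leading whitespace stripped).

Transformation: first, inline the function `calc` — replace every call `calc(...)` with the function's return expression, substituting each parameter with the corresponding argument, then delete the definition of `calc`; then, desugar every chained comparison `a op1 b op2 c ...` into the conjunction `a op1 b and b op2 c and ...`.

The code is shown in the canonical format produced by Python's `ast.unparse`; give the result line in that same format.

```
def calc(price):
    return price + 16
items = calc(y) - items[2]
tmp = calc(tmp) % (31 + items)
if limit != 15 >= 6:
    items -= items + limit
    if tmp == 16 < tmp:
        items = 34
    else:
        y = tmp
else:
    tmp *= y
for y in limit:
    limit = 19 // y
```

if tmp == 16 and 16 < tmp:

Transformed code:
items = y + 16 - items[2]
tmp = (tmp + 16) % (31 + items)
if limit != 15 and 15 >= 6:
    items -= items + limit
    if tmp == 16 and 16 < tmp:
        items = 34
    else:
        y = tmp
else:
    tmp *= y
for y in limit:
    limit = 19 // y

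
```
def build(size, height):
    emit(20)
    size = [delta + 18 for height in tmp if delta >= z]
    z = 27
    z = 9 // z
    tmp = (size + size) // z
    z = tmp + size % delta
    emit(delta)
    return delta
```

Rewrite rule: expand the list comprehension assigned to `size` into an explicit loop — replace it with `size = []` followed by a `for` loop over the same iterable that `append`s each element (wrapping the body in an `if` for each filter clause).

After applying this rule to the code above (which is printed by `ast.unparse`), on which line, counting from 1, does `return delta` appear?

Transformed code:
def build(size, height):
    emit(20)
    size = []
    for height in tmp:
        if delta >= z:
            size.append(delta + 18)
    z = 27
    z = 9 // z
    tmp = (size + size) // z
    z = tmp + size % delta
    emit(delta)
    return delta

12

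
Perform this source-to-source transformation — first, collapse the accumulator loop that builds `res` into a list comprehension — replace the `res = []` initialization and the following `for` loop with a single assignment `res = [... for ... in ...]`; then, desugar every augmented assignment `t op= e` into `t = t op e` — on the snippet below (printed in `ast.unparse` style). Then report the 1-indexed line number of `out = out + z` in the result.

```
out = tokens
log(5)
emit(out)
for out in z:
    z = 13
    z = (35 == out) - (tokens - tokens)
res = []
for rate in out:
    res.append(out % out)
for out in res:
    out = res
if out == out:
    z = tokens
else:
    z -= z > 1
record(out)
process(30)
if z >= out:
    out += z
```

Transformed code:
out = tokens
log(5)
emit(out)
for out in z:
    z = 13
    z = (35 == out) - (tokens - tokens)
res = [out % out for rate in out]
for out in res:
    out = res
if out == out:
    z = tokens
else:
    z = z - (z > 1)
record(out)
process(30)
if z >= out:
    out = out + z

17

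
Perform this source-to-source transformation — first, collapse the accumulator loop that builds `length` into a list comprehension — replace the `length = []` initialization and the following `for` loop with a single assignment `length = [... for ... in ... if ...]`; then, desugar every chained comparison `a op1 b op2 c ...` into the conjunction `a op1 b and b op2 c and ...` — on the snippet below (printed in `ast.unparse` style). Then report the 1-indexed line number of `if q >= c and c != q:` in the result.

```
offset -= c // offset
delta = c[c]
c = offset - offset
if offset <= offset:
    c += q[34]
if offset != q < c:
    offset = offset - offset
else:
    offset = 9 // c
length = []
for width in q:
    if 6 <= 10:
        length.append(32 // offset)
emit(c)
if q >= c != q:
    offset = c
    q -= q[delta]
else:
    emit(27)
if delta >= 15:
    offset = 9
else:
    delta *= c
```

12

Transformed code:
offset -= c // offset
delta = c[c]
c = offset - offset
if offset <= offset:
    c += q[34]
if offset != q and q < c:
    offset = offset - offset
else:
    offset = 9 // c
length = [32 // offset for width in q if 6 <= 10]
emit(c)
if q >= c and c != q:
    offset = c
    q -= q[delta]
else:
    emit(27)
if delta >= 15:
    offset = 9
else:
    delta *= c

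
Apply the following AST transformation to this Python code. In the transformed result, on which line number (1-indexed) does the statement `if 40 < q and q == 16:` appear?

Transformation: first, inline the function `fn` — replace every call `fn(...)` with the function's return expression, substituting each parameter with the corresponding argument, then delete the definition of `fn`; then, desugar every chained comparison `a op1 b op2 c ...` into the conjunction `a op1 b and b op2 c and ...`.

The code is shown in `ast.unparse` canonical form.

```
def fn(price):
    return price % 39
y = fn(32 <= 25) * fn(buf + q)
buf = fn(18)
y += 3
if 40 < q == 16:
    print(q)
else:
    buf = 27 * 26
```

4

Transformed code:
y = (32 <= 25) % 39 * ((buf + q) % 39)
buf = 18 % 39
y += 3
if 40 < q and q == 16:
    print(q)
else:
    buf = 27 * 26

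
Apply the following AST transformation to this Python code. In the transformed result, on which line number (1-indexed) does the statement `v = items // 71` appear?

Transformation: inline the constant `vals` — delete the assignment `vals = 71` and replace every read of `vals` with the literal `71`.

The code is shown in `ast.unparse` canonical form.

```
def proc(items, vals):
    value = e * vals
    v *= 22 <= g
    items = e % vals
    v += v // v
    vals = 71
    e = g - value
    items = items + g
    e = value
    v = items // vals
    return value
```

9

Transformed code:
def proc(items, vals):
    value = e * 71
    v *= 22 <= g
    items = e % 71
    v += v // v
    e = g - value
    items = items + g
    e = value
    v = items // 71
    return value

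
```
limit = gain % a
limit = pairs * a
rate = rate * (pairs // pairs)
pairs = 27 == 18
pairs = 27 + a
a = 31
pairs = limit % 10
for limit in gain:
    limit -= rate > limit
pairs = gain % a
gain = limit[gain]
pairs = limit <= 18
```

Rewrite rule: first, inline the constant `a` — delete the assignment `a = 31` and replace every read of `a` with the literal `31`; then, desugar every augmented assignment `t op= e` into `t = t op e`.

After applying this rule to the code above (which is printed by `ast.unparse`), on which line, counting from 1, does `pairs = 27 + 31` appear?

Transformed code:
limit = gain % 31
limit = pairs * 31
rate = rate * (pairs // pairs)
pairs = 27 == 18
pairs = 27 + 31
pairs = limit % 10
for limit in gain:
    limit = limit - (rate > limit)
pairs = gain % 31
gain = limit[gain]
pairs = limit <= 18

5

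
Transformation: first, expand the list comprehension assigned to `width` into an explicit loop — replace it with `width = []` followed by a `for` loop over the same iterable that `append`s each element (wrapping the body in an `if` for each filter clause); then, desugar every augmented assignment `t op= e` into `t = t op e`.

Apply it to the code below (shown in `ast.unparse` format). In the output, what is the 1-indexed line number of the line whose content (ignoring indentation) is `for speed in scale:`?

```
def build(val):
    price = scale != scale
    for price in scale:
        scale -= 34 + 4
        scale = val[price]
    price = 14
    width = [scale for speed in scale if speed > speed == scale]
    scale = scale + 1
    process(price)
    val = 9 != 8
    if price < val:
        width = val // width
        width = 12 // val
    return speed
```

Transformed code:
def build(val):
    price = scale != scale
    for price in scale:
        scale = scale - (34 + 4)
        scale = val[price]
    price = 14
    width = []
    for speed in scale:
        if speed > speed == scale:
            width.append(scale)
    scale = scale + 1
    process(price)
    val = 9 != 8
    if price < val:
        width = val // width
        width = 12 // val
    return speed

8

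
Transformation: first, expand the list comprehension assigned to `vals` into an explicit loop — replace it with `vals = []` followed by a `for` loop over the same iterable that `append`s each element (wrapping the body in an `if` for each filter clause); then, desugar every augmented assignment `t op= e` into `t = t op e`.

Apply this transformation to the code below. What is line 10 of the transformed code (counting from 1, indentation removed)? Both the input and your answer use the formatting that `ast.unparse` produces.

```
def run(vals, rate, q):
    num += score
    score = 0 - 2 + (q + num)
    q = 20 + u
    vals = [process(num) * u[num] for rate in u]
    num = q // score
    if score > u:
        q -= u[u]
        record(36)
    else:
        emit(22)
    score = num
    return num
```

q = q - u[u]

Transformed code:
def run(vals, rate, q):
    num = num + score
    score = 0 - 2 + (q + num)
    q = 20 + u
    vals = []
    for rate in u:
        vals.append(process(num) * u[num])
    num = q // score
    if score > u:
        q = q - u[u]
        record(36)
    else:
        emit(22)
    score = num
    return num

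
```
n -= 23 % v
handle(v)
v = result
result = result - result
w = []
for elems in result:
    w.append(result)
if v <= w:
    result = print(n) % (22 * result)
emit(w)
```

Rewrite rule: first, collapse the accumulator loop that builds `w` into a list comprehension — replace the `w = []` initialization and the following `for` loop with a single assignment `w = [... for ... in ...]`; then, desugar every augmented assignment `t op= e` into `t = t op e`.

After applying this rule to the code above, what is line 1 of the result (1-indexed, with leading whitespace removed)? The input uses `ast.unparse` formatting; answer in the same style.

n = n - 23 % v

Transformed code:
n = n - 23 % v
handle(v)
v = result
result = result - result
w = [result for elems in result]
if v <= w:
    result = print(n) % (22 * result)
emit(w)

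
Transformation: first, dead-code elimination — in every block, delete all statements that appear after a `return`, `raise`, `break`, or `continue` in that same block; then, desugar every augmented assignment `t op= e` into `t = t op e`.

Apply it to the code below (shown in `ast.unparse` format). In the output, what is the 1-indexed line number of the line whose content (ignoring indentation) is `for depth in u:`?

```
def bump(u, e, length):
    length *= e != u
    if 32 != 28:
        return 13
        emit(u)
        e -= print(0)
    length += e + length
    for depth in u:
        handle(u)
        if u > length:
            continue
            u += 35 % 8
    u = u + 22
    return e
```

6

Transformed code:
def bump(u, e, length):
    length = length * (e != u)
    if 32 != 28:
        return 13
    length = length + (e + length)
    for depth in u:
        handle(u)
        if u > length:
            continue
    u = u + 22
    return e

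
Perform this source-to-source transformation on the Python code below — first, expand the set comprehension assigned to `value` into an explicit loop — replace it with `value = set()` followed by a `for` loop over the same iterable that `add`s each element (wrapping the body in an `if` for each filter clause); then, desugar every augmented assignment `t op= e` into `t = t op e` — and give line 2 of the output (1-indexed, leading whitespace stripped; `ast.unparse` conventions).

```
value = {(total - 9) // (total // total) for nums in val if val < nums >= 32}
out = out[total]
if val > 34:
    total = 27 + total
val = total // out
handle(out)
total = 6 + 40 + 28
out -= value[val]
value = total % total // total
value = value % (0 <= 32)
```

for nums in val:

Transformed code:
value = set()
for nums in val:
    if val < nums >= 32:
        value.add((total - 9) // (total // total))
out = out[total]
if val > 34:
    total = 27 + total
val = total // out
handle(out)
total = 6 + 40 + 28
out = out - value[val]
value = total % total // total
value = value % (0 <= 32)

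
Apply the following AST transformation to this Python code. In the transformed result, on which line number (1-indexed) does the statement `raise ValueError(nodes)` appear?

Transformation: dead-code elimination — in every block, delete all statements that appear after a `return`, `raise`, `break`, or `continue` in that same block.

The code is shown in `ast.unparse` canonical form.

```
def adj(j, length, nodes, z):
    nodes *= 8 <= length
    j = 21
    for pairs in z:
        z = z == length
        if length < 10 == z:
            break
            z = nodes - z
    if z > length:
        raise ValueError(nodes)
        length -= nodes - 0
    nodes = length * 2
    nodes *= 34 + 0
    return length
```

Transformed code:
def adj(j, length, nodes, z):
    nodes *= 8 <= length
    j = 21
    for pairs in z:
        z = z == length
        if length < 10 == z:
            break
    if z > length:
        raise ValueError(nodes)
    nodes = length * 2
    nodes *= 34 + 0
    return length

9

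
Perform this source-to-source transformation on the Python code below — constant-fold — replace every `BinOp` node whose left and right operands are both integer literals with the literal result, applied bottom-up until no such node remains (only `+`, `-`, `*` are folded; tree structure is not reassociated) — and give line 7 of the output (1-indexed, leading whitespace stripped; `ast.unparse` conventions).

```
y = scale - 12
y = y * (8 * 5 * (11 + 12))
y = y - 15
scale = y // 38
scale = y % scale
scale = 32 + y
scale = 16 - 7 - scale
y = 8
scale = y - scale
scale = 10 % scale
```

Transformed code:
y = scale - 12
y = y * 920
y = y - 15
scale = y // 38
scale = y % scale
scale = 32 + y
scale = 9 - scale
y = 8
scale = y - scale
scale = 10 % scale

scale = 9 - scale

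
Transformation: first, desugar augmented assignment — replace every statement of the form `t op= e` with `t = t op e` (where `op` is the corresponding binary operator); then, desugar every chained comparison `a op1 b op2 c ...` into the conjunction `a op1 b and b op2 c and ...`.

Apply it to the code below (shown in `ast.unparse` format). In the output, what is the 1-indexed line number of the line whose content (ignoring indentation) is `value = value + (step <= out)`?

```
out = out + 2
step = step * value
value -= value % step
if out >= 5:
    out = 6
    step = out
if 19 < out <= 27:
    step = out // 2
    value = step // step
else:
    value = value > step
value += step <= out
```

12

Transformed code:
out = out + 2
step = step * value
value = value - value % step
if out >= 5:
    out = 6
    step = out
if 19 < out and out <= 27:
    step = out // 2
    value = step // step
else:
    value = value > step
value = value + (step <= out)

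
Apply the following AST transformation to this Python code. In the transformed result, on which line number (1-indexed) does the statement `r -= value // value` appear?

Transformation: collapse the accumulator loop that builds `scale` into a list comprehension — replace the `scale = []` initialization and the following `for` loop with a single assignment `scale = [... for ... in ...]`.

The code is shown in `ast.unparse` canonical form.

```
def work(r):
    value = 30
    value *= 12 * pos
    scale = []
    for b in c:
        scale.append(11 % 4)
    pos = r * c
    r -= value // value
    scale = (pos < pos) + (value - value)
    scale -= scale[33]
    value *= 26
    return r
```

6

Transformed code:
def work(r):
    value = 30
    value *= 12 * pos
    scale = [11 % 4 for b in c]
    pos = r * c
    r -= value // value
    scale = (pos < pos) + (value - value)
    scale -= scale[33]
    value *= 26
    return r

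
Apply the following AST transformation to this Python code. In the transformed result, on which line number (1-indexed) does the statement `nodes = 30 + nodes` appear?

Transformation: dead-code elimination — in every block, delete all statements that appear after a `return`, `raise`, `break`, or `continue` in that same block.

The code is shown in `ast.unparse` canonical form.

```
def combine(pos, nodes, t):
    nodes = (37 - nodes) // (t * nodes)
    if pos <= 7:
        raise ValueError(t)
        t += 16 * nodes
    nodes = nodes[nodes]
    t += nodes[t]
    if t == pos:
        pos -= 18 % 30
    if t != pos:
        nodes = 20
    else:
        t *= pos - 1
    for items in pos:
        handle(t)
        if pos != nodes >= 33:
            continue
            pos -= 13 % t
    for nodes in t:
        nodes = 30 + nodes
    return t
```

18

Transformed code:
def combine(pos, nodes, t):
    nodes = (37 - nodes) // (t * nodes)
    if pos <= 7:
        raise ValueError(t)
    nodes = nodes[nodes]
    t += nodes[t]
    if t == pos:
        pos -= 18 % 30
    if t != pos:
        nodes = 20
    else:
        t *= pos - 1
    for items in pos:
        handle(t)
        if pos != nodes >= 33:
            continue
    for nodes in t:
        nodes = 30 + nodes
    return t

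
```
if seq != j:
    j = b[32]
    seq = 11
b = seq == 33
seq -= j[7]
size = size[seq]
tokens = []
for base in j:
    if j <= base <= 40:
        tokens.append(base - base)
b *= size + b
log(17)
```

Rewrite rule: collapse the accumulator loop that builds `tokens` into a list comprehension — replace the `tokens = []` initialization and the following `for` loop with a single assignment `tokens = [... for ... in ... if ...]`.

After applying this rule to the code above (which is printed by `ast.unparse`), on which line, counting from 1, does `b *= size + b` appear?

Transformed code:
if seq != j:
    j = b[32]
    seq = 11
b = seq == 33
seq -= j[7]
size = size[seq]
tokens = [base - base for base in j if j <= base <= 40]
b *= size + b
log(17)

8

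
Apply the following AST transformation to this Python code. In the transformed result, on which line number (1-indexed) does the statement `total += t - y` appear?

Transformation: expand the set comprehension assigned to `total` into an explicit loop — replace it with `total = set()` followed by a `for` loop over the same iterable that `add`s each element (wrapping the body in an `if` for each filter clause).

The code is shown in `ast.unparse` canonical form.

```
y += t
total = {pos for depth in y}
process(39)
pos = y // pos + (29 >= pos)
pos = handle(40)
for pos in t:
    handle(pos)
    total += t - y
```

10

Transformed code:
y += t
total = set()
for depth in y:
    total.add(pos)
process(39)
pos = y // pos + (29 >= pos)
pos = handle(40)
for pos in t:
    handle(pos)
    total += t - y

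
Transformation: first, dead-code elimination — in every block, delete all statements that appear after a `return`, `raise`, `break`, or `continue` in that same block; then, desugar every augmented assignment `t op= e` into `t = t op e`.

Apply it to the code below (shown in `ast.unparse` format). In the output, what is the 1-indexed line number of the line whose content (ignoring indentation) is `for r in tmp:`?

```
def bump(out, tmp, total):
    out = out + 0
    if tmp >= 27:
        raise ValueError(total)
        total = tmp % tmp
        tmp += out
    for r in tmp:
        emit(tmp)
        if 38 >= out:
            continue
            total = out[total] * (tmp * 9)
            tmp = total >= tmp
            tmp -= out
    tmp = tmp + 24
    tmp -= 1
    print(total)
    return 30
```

5

Transformed code:
def bump(out, tmp, total):
    out = out + 0
    if tmp >= 27:
        raise ValueError(total)
    for r in tmp:
        emit(tmp)
        if 38 >= out:
            continue
    tmp = tmp + 24
    tmp = tmp - 1
    print(total)
    return 30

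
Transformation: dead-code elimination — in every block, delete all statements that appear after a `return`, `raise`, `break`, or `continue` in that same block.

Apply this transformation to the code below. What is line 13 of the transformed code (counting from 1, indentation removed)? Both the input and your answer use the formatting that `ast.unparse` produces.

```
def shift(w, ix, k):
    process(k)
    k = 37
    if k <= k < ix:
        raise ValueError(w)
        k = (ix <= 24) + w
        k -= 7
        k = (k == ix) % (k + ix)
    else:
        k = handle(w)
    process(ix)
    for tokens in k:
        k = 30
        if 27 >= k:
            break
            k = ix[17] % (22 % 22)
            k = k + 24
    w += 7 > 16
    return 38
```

Transformed code:
def shift(w, ix, k):
    process(k)
    k = 37
    if k <= k < ix:
        raise ValueError(w)
    else:
        k = handle(w)
    process(ix)
    for tokens in k:
        k = 30
        if 27 >= k:
            break
    w += 7 > 16
    return 38

w += 7 > 16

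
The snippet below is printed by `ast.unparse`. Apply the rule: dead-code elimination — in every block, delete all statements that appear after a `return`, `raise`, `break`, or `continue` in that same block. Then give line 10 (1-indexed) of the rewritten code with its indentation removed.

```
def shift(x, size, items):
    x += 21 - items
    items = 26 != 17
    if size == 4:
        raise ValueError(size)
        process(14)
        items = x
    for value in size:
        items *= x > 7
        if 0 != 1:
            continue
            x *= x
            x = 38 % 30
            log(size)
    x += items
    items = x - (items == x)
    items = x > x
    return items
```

Transformed code:
def shift(x, size, items):
    x += 21 - items
    items = 26 != 17
    if size == 4:
        raise ValueError(size)
    for value in size:
        items *= x > 7
        if 0 != 1:
            continue
    x += items
    items = x - (items == x)
    items = x > x
    return items

x += items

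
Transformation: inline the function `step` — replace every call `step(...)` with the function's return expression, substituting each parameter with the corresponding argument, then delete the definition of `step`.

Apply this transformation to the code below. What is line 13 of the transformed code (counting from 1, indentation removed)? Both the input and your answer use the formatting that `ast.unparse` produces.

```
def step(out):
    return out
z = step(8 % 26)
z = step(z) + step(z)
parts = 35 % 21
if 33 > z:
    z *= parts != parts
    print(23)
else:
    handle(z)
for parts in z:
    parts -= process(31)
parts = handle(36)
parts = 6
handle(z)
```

handle(z)

Transformed code:
z = 8 % 26
z = z + z
parts = 35 % 21
if 33 > z:
    z *= parts != parts
    print(23)
else:
    handle(z)
for parts in z:
    parts -= process(31)
parts = handle(36)
parts = 6
handle(z)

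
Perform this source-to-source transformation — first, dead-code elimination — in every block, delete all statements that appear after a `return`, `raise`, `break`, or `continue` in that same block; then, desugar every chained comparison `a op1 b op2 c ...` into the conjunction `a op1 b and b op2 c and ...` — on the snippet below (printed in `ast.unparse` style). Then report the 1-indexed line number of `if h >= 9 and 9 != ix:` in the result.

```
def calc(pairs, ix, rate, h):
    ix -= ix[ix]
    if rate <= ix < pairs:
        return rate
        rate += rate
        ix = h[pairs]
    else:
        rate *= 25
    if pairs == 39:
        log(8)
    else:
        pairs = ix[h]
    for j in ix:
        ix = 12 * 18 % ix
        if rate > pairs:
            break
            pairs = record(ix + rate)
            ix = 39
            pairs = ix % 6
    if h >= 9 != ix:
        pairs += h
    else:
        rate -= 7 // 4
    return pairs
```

Transformed code:
def calc(pairs, ix, rate, h):
    ix -= ix[ix]
    if rate <= ix and ix < pairs:
        return rate
    else:
        rate *= 25
    if pairs == 39:
        log(8)
    else:
        pairs = ix[h]
    for j in ix:
        ix = 12 * 18 % ix
        if rate > pairs:
            break
    if h >= 9 and 9 != ix:
        pairs += h
    else:
        rate -= 7 // 4
    return pairs

15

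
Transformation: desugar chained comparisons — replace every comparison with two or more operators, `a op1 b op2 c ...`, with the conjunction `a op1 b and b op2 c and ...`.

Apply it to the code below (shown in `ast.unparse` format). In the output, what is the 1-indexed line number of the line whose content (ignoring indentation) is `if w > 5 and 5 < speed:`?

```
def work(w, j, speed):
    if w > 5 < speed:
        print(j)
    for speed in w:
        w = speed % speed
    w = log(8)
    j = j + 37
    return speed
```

2

Transformed code:
def work(w, j, speed):
    if w > 5 and 5 < speed:
        print(j)
    for speed in w:
        w = speed % speed
    w = log(8)
    j = j + 37
    return speed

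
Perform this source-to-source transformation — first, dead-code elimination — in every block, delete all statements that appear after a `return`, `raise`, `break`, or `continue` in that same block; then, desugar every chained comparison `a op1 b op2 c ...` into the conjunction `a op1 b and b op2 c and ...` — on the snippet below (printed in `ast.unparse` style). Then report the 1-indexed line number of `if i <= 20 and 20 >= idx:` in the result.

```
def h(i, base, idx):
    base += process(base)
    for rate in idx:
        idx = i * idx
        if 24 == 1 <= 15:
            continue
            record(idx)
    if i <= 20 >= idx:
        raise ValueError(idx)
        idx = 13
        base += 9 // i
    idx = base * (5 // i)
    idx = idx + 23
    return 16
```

7

Transformed code:
def h(i, base, idx):
    base += process(base)
    for rate in idx:
        idx = i * idx
        if 24 == 1 and 1 <= 15:
            continue
    if i <= 20 and 20 >= idx:
        raise ValueError(idx)
    idx = base * (5 // i)
    idx = idx + 23
    return 16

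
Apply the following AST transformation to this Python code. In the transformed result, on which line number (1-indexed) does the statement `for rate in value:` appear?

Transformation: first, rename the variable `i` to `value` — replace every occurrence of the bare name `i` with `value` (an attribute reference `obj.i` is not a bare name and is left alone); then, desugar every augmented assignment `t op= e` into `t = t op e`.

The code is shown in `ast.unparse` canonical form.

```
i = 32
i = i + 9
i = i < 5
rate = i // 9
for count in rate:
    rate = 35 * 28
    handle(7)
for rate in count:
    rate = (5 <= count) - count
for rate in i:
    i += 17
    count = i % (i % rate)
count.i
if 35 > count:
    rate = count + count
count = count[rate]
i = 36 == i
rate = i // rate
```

10

Transformed code:
value = 32
value = value + 9
value = value < 5
rate = value // 9
for count in rate:
    rate = 35 * 28
    handle(7)
for rate in count:
    rate = (5 <= count) - count
for rate in value:
    value = value + 17
    count = value % (value % rate)
count.i
if 35 > count:
    rate = count + count
count = count[rate]
value = 36 == value
rate = value // rate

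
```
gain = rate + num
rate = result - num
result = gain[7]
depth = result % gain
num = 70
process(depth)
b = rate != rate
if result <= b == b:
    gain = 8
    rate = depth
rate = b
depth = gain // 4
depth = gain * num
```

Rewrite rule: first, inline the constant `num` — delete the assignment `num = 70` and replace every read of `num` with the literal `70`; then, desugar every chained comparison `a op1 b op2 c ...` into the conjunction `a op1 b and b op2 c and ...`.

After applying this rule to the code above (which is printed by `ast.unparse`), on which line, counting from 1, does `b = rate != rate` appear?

6

Transformed code:
gain = rate + 70
rate = result - 70
result = gain[7]
depth = result % gain
process(depth)
b = rate != rate
if result <= b and b == b:
    gain = 8
    rate = depth
rate = b
depth = gain // 4
depth = gain * 70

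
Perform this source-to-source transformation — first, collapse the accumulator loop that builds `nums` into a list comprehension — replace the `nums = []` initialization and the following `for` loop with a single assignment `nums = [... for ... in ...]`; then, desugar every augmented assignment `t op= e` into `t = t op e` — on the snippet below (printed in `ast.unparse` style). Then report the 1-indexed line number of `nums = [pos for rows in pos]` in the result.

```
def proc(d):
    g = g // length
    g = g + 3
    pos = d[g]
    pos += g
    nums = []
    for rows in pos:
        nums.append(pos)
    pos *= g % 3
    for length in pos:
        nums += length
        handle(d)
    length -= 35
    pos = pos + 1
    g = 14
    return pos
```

6

Transformed code:
def proc(d):
    g = g // length
    g = g + 3
    pos = d[g]
    pos = pos + g
    nums = [pos for rows in pos]
    pos = pos * (g % 3)
    for length in pos:
        nums = nums + length
        handle(d)
    length = length - 35
    pos = pos + 1
    g = 14
    return pos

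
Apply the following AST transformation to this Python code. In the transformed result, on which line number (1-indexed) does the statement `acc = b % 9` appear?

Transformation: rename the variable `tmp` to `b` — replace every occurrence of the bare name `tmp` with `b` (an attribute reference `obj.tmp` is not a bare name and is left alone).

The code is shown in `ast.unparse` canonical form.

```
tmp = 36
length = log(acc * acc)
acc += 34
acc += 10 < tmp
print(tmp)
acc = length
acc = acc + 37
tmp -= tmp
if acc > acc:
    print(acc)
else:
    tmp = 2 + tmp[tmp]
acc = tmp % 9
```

13

Transformed code:
b = 36
length = log(acc * acc)
acc += 34
acc += 10 < b
print(b)
acc = length
acc = acc + 37
b -= b
if acc > acc:
    print(acc)
else:
    b = 2 + b[b]
acc = b % 9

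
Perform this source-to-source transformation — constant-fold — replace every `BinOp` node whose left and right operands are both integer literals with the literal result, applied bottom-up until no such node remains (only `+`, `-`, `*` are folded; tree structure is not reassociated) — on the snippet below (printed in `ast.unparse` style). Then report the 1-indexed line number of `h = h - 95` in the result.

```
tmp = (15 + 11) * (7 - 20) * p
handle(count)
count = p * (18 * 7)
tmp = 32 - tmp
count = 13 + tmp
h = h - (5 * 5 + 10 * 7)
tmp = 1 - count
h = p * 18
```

Transformed code:
tmp = -338 * p
handle(count)
count = p * 126
tmp = 32 - tmp
count = 13 + tmp
h = h - 95
tmp = 1 - count
h = p * 18

6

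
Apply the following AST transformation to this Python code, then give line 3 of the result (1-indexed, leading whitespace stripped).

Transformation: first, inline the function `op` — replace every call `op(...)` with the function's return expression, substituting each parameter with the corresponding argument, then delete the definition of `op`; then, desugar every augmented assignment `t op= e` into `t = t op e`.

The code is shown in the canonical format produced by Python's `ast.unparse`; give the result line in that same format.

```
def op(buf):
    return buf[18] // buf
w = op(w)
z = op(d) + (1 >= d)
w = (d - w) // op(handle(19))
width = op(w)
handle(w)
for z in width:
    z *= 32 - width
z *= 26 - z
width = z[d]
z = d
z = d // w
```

w = (d - w) // (handle(19)[18] // handle(19))

Transformed code:
w = w[18] // w
z = d[18] // d + (1 >= d)
w = (d - w) // (handle(19)[18] // handle(19))
width = w[18] // w
handle(w)
for z in width:
    z = z * (32 - width)
z = z * (26 - z)
width = z[d]
z = d
z = d // w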